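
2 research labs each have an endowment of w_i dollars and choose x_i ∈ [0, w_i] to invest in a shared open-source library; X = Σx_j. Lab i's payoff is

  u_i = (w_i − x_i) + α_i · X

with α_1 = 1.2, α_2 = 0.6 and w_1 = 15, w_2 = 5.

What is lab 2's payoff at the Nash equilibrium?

∂u_i/∂x_i = α_i − 1, so lab i contributes w_i if α_i > 1, else 0.
α_i > 1 for i ∈ {1}; NE contributions (15, 0), X = 15.
u_2 = (5 − 0) + 0.6·15 = 14.

14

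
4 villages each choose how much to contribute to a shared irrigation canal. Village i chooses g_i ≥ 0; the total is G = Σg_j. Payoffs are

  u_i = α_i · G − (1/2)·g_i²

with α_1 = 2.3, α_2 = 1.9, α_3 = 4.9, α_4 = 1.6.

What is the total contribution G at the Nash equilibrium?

10.7

Village i's FOC: ∂u_i/∂g_i = α_i − g_i = 0, so g_i* = α_i.
NE contributions = (2.3, 1.9, 4.9, 1.6); G = 10.7.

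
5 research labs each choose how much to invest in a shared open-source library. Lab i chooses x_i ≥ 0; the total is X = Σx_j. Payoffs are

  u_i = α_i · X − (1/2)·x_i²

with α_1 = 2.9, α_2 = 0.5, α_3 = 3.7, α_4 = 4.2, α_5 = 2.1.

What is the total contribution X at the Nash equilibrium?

Lab i's FOC: ∂u_i/∂x_i = α_i − x_i = 0, so x_i* = α_i.
NE contributions = (2.9, 0.5, 3.7, 4.2, 2.1); X = 13.4.

13.4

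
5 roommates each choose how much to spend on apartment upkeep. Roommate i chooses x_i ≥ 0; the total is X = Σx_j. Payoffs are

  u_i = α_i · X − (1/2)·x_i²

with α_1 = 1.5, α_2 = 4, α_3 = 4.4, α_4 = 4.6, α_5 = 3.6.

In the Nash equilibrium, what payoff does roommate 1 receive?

26.025

Roommate i's FOC: ∂u_i/∂x_i = α_i − x_i = 0, so x_i* = α_i.
NE contributions = (1.5, 4, 4.4, 4.6, 3.6); X = 18.1.
u_1 = α_1·X − ½·(x_1)² = 1.5·18.1 − ½·1.5² = 26.025.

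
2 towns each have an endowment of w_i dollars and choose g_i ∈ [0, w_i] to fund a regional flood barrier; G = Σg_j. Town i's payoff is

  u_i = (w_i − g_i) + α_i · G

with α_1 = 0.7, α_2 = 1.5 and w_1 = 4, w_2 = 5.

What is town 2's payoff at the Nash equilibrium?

∂u_i/∂g_i = α_i − 1, so town i contributes w_i if α_i > 1, else 0.
α_i > 1 for i ∈ {2}; NE contributions (0, 5), G = 5.
u_2 = (5 − 5) + 1.5·5 = 7.5.

7.5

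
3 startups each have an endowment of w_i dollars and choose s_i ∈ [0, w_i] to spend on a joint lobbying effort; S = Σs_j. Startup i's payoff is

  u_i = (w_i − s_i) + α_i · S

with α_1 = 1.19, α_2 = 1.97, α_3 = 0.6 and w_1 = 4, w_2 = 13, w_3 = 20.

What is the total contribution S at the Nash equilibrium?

17

∂u_i/∂s_i = α_i − 1, so startup i contributes w_i if α_i > 1, else 0.
α_i > 1 for i ∈ {1, 2}; NE contributions (4, 13, 0), S = 17.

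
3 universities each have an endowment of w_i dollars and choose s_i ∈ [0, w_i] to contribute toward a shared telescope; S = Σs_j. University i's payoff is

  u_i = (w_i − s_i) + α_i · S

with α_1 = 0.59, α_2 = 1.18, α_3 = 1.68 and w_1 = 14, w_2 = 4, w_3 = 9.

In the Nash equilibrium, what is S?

13

∂u_i/∂s_i = α_i − 1, so university i contributes w_i if α_i > 1, else 0.
α_i > 1 for i ∈ {2, 3}; NE contributions (0, 4, 9), S = 13.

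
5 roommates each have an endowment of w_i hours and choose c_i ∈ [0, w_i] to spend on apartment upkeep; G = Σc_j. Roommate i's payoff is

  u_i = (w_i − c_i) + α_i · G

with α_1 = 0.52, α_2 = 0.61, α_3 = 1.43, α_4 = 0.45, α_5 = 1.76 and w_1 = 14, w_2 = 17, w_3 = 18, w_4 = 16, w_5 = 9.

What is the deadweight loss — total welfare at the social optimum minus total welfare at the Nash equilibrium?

177.19

∂u_i/∂c_i = α_i − 1, so roommate i contributes w_i if α_i > 1, else 0.
α_i > 1 for i ∈ {3, 5}; NE contributions (0, 0, 18, 0, 9), G = 27.
W^NE = Σw_i − G^NE + (Σα_i)·G^NE = 74 + 3.77·27 = 175.79.
Planner: ∂(Σu_j)/∂c_i = Σα_j − 1 = 3.77 > 0, so everyone contributes w_i; G^SO = 74, W^SO = 74 + 3.77·74 = 352.98.
Deadweight loss = 177.19.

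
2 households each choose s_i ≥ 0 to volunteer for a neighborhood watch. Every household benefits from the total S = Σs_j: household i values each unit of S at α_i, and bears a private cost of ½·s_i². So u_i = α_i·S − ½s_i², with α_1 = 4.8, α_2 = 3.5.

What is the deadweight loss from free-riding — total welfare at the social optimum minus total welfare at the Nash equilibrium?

17.645

Household i's FOC: ∂u_i/∂s_i = α_i − s_i = 0, so s_i* = α_i.
NE contributions = (4.8, 3.5); S = 8.3.
W^NE = (Σα)·S − ½Σα_i² = 8.3² − ½·35.29 = 51.245.
Planner sets s_i = Σα_j = 8.3 for every i, so S^SO = 2·8.3 = 16.6.
W^SO = (Σα)·S^SO − ½·2·(Σα)² = (2/2)·8.3² = 68.89.
Deadweight loss = W^SO − W^NE = 17.645.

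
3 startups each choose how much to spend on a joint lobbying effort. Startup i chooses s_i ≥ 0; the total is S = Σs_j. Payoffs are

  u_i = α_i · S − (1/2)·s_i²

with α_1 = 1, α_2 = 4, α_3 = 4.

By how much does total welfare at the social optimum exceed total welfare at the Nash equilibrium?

57

Startup i's FOC: ∂u_i/∂s_i = α_i − s_i = 0, so s_i* = α_i.
NE contributions = (1, 4, 4); S = 9.
W^NE = (Σα)·S − ½Σα_i² = 9² − ½·33 = 64.5.
Planner sets s_i = Σα_j = 9 for every i, so S^SO = 3·9 = 27.
W^SO = (Σα)·S^SO − ½·3·(Σα)² = (3/2)·9² = 121.5.
Deadweight loss = W^SO − W^NE = 57.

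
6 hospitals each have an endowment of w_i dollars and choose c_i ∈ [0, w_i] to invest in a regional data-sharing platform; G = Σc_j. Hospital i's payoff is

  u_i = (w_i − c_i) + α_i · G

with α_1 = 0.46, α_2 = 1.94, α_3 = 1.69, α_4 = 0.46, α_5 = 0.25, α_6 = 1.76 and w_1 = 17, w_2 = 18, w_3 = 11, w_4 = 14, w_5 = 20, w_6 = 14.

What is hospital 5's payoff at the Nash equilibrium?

30.75

∂u_i/∂c_i = α_i − 1, so hospital i contributes w_i if α_i > 1, else 0.
α_i > 1 for i ∈ {2, 3, 6}; NE contributions (0, 18, 11, 0, 0, 14), G = 43.
u_5 = (20 − 0) + 0.25·43 = 30.75.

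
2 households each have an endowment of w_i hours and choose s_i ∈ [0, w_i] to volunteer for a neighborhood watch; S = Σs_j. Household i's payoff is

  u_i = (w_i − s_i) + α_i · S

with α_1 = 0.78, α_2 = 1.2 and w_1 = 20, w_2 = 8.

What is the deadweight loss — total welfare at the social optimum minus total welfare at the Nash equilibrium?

19.6

∂u_i/∂s_i = α_i − 1, so household i contributes w_i if α_i > 1, else 0.
α_i > 1 for i ∈ {2}; NE contributions (0, 8), S = 8.
W^NE = Σw_i − S^NE + (Σα_i)·S^NE = 28 + 0.98·8 = 35.84.
Planner: ∂(Σu_j)/∂s_i = Σα_j − 1 = 0.98 > 0, so everyone contributes w_i; S^SO = 28, W^SO = 28 + 0.98·28 = 55.44.
Deadweight loss = 19.6.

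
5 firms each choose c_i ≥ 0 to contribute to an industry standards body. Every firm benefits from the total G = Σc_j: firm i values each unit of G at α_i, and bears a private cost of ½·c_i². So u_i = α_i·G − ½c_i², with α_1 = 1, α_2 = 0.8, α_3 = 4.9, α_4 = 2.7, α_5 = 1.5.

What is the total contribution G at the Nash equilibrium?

10.9

Firm i's FOC: ∂u_i/∂c_i = α_i − c_i = 0, so c_i* = α_i.
NE contributions = (1, 0.8, 4.9, 2.7, 1.5); G = 10.9.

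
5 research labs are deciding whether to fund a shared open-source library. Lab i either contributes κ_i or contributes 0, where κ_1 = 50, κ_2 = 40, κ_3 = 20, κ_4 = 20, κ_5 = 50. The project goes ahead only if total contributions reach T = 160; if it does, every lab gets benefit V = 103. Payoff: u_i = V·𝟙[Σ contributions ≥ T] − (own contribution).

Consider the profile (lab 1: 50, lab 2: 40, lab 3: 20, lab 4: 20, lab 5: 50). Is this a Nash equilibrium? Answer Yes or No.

Total = 180 ≥ 160: provided.
Lab 1 (pledges 50, payoff 53): dropping to 0 → total 130, payoff 0. No gain.
Lab 2 (pledges 40, payoff 63): dropping to 0 → total 140, payoff 0. No gain.
Lab 3 (pledges 20, payoff 83): dropping to 0 → total 160, payoff 103. Profitable deviation.

No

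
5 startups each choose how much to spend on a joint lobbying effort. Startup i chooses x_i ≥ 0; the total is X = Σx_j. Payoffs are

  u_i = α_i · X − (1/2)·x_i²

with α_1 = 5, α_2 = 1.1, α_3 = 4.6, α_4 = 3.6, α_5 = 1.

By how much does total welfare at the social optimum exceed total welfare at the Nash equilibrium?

Startup i's FOC: ∂u_i/∂x_i = α_i − x_i = 0, so x_i* = α_i.
NE contributions = (5, 1.1, 4.6, 3.6, 1); X = 15.3.
W^NE = (Σα)·X − ½Σα_i² = 15.3² − ½·61.33 = 203.425.
Planner sets x_i = Σα_j = 15.3 for every i, so X^SO = 5·15.3 = 76.5.
W^SO = (Σα)·X^SO − ½·5·(Σα)² = (5/2)·15.3² = 585.225.
Deadweight loss = W^SO − W^NE = 381.8.

381.8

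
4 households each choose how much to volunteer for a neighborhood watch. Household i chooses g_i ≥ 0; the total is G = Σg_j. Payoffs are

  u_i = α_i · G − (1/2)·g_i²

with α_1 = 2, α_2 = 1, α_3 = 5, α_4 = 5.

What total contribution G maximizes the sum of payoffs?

52

Planner FOC: ∂(Σu_j)/∂g_i = (Σα_j) − g_i = 0, so g_i^SO = Σα_j = 13 for every i; G^SO = 52.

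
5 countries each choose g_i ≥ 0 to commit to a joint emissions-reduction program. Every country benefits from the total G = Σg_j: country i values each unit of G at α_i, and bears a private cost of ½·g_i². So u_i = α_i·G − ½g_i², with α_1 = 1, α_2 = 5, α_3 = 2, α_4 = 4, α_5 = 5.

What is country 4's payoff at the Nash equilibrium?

Country i's FOC: ∂u_i/∂g_i = α_i − g_i = 0, so g_i* = α_i.
NE contributions = (1, 5, 2, 4, 5); G = 17.
u_4 = α_4·G − ½·(g_4)² = 4·17 − ½·4² = 60.

60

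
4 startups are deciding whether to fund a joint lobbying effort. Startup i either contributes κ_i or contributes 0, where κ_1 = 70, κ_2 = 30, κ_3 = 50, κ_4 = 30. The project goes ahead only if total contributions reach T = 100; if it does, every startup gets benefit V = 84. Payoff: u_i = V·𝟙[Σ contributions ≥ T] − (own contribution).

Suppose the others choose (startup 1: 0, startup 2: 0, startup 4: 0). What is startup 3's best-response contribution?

0

Others' total = 0. Even contributing 50 gives 50 < 100: no benefit either way.
Best response: 0.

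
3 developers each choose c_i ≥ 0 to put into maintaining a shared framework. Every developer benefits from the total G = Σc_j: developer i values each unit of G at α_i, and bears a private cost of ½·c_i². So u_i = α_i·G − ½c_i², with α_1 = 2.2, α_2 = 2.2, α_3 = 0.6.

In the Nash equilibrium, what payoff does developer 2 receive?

8.58

Developer i's FOC: ∂u_i/∂c_i = α_i − c_i = 0, so c_i* = α_i.
NE contributions = (2.2, 2.2, 0.6); G = 5.
u_2 = α_2·G − ½·(c_2)² = 2.2·5 − ½·2.2² = 8.58.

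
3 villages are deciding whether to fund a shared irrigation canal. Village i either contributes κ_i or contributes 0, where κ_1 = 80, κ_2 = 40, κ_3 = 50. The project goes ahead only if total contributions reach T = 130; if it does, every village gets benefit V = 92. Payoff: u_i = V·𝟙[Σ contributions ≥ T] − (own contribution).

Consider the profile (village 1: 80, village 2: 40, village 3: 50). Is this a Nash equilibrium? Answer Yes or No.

Total = 170 ≥ 130: provided.
Village 1 (pledges 80, payoff 12): dropping to 0 → total 90, payoff 0. No gain.
Village 2 (pledges 40, payoff 52): dropping to 0 → total 130, payoff 92. Profitable deviation.

No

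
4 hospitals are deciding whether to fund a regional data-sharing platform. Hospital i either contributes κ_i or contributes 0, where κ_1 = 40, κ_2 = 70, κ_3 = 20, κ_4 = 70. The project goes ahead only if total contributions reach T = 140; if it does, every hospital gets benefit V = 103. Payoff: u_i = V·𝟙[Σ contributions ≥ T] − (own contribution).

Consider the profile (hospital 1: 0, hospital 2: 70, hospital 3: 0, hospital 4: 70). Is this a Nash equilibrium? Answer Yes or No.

Yes

Total = 140 ≥ 140: provided.
Hospital 1 (pledges 0, payoff 103): pledging 40 → total 180, payoff 63. No gain.
Hospital 2 (pledges 70, payoff 33): dropping to 0 → total 70, payoff 0. No gain.
Hospital 3 (pledges 0, payoff 103): pledging 20 → total 160, payoff 83. No gain.
Hospital 4 (pledges 70, payoff 33): dropping to 0 → total 70, payoff 0. No gain.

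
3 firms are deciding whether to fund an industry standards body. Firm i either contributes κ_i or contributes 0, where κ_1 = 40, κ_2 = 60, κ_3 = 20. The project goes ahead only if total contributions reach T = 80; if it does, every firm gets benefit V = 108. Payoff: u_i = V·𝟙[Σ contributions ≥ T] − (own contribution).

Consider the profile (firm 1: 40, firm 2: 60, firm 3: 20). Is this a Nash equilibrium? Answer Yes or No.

No

Total = 120 ≥ 80: provided.
Firm 1 (pledges 40, payoff 68): dropping to 0 → total 80, payoff 108. Profitable deviation.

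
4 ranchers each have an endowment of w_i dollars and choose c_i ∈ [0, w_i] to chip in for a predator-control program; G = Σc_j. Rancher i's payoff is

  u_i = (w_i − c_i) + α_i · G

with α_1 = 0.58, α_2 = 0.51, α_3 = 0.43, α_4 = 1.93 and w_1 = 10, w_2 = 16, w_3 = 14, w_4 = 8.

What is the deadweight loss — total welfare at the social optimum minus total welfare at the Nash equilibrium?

98

∂u_i/∂c_i = α_i − 1, so rancher i contributes w_i if α_i > 1, else 0.
α_i > 1 for i ∈ {4}; NE contributions (0, 0, 0, 8), G = 8.
W^NE = Σw_i − G^NE + (Σα_i)·G^NE = 48 + 2.45·8 = 67.6.
Planner: ∂(Σu_j)/∂c_i = Σα_j − 1 = 2.45 > 0, so everyone contributes w_i; G^SO = 48, W^SO = 48 + 2.45·48 = 165.6.
Deadweight loss = 98.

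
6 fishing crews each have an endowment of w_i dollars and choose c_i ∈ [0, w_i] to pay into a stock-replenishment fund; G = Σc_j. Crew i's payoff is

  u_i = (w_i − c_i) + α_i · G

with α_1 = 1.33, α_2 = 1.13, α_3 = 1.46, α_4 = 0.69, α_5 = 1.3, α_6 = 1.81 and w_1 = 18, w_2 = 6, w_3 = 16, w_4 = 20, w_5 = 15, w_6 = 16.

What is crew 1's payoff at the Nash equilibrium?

∂u_i/∂c_i = α_i − 1, so crew i contributes w_i if α_i > 1, else 0.
α_i > 1 for i ∈ {1, 2, 3, 5, 6}; NE contributions (18, 6, 16, 0, 15, 16), G = 71.
u_1 = (18 − 18) + 1.33·71 = 94.43.

94.43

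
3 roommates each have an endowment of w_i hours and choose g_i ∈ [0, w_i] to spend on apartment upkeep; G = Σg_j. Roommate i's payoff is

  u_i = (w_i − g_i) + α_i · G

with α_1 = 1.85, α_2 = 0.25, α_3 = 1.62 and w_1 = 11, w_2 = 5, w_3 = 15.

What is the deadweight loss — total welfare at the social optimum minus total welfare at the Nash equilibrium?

13.6

∂u_i/∂g_i = α_i − 1, so roommate i contributes w_i if α_i > 1, else 0.
α_i > 1 for i ∈ {1, 3}; NE contributions (11, 0, 15), G = 26.
W^NE = Σw_i − G^NE + (Σα_i)·G^NE = 31 + 2.72·26 = 101.72.
Planner: ∂(Σu_j)/∂g_i = Σα_j − 1 = 2.72 > 0, so everyone contributes w_i; G^SO = 31, W^SO = 31 + 2.72·31 = 115.32.
Deadweight loss = 13.6.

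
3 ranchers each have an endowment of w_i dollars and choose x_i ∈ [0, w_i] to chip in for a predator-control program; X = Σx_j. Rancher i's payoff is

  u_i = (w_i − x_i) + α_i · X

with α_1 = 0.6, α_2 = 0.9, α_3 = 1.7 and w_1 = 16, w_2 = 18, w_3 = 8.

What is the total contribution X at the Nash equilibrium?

8

∂u_i/∂x_i = α_i − 1, so rancher i contributes w_i if α_i > 1, else 0.
α_i > 1 for i ∈ {3}; NE contributions (0, 0, 8), X = 8.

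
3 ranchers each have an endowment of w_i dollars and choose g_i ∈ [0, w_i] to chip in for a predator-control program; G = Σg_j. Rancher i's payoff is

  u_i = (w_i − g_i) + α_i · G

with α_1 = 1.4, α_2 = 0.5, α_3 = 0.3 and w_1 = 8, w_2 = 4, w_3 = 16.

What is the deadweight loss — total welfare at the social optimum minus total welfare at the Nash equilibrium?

∂u_i/∂g_i = α_i − 1, so rancher i contributes w_i if α_i > 1, else 0.
α_i > 1 for i ∈ {1}; NE contributions (8, 0, 0), G = 8.
W^NE = Σw_i − G^NE + (Σα_i)·G^NE = 28 + 1.2·8 = 37.6.
Planner: ∂(Σu_j)/∂g_i = Σα_j − 1 = 1.2 > 0, so everyone contributes w_i; G^SO = 28, W^SO = 28 + 1.2·28 = 61.6.
Deadweight loss = 24.

24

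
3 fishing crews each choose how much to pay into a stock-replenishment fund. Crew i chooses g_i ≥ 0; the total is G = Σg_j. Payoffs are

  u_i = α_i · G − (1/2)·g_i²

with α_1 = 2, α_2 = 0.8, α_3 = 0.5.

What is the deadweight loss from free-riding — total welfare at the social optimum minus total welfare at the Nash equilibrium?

Crew i's FOC: ∂u_i/∂g_i = α_i − g_i = 0, so g_i* = α_i.
NE contributions = (2, 0.8, 0.5); G = 3.3.
W^NE = (Σα)·G − ½Σα_i² = 3.3² − ½·4.89 = 8.445.
Planner sets g_i = Σα_j = 3.3 for every i, so G^SO = 3·3.3 = 9.9.
W^SO = (Σα)·G^SO − ½·3·(Σα)² = (3/2)·3.3² = 16.335.
Deadweight loss = W^SO − W^NE = 7.89.

7.89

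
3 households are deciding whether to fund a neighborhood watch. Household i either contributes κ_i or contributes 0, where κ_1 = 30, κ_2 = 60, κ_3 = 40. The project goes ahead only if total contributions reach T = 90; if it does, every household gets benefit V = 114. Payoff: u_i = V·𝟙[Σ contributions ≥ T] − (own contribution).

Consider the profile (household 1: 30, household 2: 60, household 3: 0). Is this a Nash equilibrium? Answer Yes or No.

Yes

Total = 90 ≥ 90: provided.
Household 1 (pledges 30, payoff 84): dropping to 0 → total 60, payoff 0. No gain.
Household 2 (pledges 60, payoff 54): dropping to 0 → total 30, payoff 0. No gain.
Household 3 (pledges 0, payoff 114): pledging 40 → total 130, payoff 74. No gain.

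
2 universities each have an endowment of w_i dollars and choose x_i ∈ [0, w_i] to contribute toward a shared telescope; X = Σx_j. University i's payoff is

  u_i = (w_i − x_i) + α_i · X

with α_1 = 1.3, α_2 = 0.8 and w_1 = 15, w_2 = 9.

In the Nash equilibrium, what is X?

∂u_i/∂x_i = α_i − 1, so university i contributes w_i if α_i > 1, else 0.
α_i > 1 for i ∈ {1}; NE contributions (15, 0), X = 15.

15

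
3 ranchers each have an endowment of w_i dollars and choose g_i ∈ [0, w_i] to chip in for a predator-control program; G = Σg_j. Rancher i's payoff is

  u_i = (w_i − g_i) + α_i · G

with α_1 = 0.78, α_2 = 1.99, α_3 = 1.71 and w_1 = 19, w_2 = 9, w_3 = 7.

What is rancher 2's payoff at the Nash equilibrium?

31.84

∂u_i/∂g_i = α_i − 1, so rancher i contributes w_i if α_i > 1, else 0.
α_i > 1 for i ∈ {2, 3}; NE contributions (0, 9, 7), G = 16.
u_2 = (9 − 9) + 1.99·16 = 31.84.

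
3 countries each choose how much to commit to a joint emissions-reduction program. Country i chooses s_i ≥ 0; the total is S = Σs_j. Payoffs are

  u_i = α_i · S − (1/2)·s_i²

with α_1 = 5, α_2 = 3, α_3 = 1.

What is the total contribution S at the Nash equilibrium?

Country i's FOC: ∂u_i/∂s_i = α_i − s_i = 0, so s_i* = α_i.
NE contributions = (5, 3, 1); S = 9.

9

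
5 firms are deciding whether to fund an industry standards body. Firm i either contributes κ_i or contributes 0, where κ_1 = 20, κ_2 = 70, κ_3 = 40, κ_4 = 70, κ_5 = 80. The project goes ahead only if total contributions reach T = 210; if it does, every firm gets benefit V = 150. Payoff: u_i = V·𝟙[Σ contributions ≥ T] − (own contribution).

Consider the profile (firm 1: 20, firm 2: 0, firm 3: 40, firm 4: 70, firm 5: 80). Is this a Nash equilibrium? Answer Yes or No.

Total = 210 ≥ 210: provided.
Firm 1 (pledges 20, payoff 130): dropping to 0 → total 190, payoff 0. No gain.
Firm 2 (pledges 0, payoff 150): pledging 70 → total 280, payoff 80. No gain.
Firm 3 (pledges 40, payoff 110): dropping to 0 → total 170, payoff 0. No gain.
Firm 4 (pledges 70, payoff 80): dropping to 0 → total 140, payoff 0. No gain.
Firm 5 (pledges 80, payoff 70): dropping to 0 → total 130, payoff 0. No gain.

Yes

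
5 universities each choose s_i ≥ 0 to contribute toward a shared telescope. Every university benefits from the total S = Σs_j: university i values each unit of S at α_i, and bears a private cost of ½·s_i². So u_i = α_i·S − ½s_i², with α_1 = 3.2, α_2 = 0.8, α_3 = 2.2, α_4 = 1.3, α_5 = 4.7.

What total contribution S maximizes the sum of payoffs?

Planner FOC: ∂(Σu_j)/∂s_i = (Σα_j) − s_i = 0, so s_i^SO = Σα_j = 12.2 for every i; S^SO = 61.

61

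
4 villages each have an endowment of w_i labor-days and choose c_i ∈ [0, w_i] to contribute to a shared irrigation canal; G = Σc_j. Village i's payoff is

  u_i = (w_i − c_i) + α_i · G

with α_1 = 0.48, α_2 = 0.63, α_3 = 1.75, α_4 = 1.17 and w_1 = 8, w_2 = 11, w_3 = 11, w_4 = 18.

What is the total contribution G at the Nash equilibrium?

∂u_i/∂c_i = α_i − 1, so village i contributes w_i if α_i > 1, else 0.
α_i > 1 for i ∈ {3, 4}; NE contributions (0, 0, 11, 18), G = 29.

29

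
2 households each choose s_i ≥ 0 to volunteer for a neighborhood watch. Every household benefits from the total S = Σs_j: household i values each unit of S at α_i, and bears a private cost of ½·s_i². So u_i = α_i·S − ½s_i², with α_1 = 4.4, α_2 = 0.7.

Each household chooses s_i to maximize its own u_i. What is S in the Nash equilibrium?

5.1

Household i's FOC: ∂u_i/∂s_i = α_i − s_i = 0, so s_i* = α_i.
NE contributions = (4.4, 0.7); S = 5.1.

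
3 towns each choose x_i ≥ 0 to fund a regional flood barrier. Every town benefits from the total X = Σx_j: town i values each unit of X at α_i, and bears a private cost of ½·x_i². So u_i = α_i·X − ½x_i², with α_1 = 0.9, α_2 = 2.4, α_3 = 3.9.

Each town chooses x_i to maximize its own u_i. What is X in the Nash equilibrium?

Town i's FOC: ∂u_i/∂x_i = α_i − x_i = 0, so x_i* = α_i.
NE contributions = (0.9, 2.4, 3.9); X = 7.2.

7.2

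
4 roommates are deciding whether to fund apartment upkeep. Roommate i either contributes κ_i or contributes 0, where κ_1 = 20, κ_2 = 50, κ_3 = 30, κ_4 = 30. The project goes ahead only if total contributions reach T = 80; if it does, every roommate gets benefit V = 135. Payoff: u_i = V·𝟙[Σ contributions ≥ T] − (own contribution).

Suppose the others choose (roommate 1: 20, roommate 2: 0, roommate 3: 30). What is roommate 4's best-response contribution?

Others' total = 50. Contributing 30 brings total to 80 ≥ 80: gain V − κ_4 = 105.
Best response: 30.

30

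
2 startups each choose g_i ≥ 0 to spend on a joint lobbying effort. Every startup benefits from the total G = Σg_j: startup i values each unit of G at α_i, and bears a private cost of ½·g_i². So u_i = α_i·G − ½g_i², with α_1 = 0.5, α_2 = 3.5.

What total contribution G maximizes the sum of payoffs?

Planner FOC: ∂(Σu_j)/∂g_i = (Σα_j) − g_i = 0, so g_i^SO = Σα_j = 4 for every i; G^SO = 8.

8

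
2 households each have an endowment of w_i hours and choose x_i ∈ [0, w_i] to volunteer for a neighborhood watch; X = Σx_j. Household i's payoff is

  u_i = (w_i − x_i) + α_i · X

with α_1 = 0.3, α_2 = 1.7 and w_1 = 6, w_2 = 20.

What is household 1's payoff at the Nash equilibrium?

∂u_i/∂x_i = α_i − 1, so household i contributes w_i if α_i > 1, else 0.
α_i > 1 for i ∈ {2}; NE contributions (0, 20), X = 20.
u_1 = (6 − 0) + 0.3·20 = 12.

12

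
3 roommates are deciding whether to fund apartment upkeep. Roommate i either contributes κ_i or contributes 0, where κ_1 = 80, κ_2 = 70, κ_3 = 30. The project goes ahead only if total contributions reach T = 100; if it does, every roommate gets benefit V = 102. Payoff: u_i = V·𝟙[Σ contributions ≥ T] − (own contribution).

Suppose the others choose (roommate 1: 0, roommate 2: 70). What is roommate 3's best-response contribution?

30

Others' total = 70. Contributing 30 brings total to 100 ≥ 100: gain V − κ_3 = 72.
Best response: 30.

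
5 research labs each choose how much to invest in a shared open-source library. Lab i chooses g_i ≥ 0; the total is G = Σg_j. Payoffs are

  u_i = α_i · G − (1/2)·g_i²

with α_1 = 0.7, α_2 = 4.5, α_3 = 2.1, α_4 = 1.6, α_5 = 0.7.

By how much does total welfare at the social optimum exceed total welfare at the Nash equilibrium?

152.34

Lab i's FOC: ∂u_i/∂g_i = α_i − g_i = 0, so g_i* = α_i.
NE contributions = (0.7, 4.5, 2.1, 1.6, 0.7); G = 9.6.
W^NE = (Σα)·G − ½Σα_i² = 9.6² − ½·28.2 = 78.06.
Planner sets g_i = Σα_j = 9.6 for every i, so G^SO = 5·9.6 = 48.
W^SO = (Σα)·G^SO − ½·5·(Σα)² = (5/2)·9.6² = 230.4.
Deadweight loss = W^SO − W^NE = 152.34.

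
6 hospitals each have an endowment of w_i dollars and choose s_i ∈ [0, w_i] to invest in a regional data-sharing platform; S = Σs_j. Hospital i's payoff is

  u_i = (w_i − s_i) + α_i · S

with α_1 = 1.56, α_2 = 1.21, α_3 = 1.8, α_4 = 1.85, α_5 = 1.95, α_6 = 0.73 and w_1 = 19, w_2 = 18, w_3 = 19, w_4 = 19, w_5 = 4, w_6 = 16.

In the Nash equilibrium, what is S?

∂u_i/∂s_i = α_i − 1, so hospital i contributes w_i if α_i > 1, else 0.
α_i > 1 for i ∈ {1, 2, 3, 4, 5}; NE contributions (19, 18, 19, 19, 4, 0), S = 79.

79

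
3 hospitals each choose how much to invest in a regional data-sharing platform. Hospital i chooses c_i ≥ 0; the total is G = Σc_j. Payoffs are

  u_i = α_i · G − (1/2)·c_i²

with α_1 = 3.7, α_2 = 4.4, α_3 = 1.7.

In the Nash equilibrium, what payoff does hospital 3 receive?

Hospital i's FOC: ∂u_i/∂c_i = α_i − c_i = 0, so c_i* = α_i.
NE contributions = (3.7, 4.4, 1.7); G = 9.8.
u_3 = α_3·G − ½·(c_3)² = 1.7·9.8 − ½·1.7² = 15.215.

15.215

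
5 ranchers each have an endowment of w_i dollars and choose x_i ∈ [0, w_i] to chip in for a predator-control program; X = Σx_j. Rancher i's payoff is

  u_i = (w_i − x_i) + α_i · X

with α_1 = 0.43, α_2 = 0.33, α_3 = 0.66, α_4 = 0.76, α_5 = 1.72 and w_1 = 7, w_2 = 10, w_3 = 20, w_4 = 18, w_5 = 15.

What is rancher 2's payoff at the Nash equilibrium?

14.95

∂u_i/∂x_i = α_i − 1, so rancher i contributes w_i if α_i > 1, else 0.
α_i > 1 for i ∈ {5}; NE contributions (0, 0, 0, 0, 15), X = 15.
u_2 = (10 − 0) + 0.33·15 = 14.95.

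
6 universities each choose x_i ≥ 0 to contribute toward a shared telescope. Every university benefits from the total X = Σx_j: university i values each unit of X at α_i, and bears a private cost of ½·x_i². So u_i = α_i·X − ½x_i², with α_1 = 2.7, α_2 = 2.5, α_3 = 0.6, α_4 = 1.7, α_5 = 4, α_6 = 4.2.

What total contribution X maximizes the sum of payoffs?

94.2

Planner FOC: ∂(Σu_j)/∂x_i = (Σα_j) − x_i = 0, so x_i^SO = Σα_j = 15.7 for every i; X^SO = 94.2.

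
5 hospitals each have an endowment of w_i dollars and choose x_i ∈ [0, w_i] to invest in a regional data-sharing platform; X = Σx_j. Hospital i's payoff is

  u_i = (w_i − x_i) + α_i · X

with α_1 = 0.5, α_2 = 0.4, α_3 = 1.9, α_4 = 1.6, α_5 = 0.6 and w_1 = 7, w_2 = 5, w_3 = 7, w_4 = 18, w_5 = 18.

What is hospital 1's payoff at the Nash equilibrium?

∂u_i/∂x_i = α_i − 1, so hospital i contributes w_i if α_i > 1, else 0.
α_i > 1 for i ∈ {3, 4}; NE contributions (0, 0, 7, 18, 0), X = 25.
u_1 = (7 − 0) + 0.5·25 = 19.5.

19.5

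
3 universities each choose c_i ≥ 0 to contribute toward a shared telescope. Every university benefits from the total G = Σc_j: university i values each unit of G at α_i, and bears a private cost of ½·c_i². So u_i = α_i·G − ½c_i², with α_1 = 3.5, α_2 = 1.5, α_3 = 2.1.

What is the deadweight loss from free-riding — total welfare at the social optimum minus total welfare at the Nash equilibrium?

University i's FOC: ∂u_i/∂c_i = α_i − c_i = 0, so c_i* = α_i.
NE contributions = (3.5, 1.5, 2.1); G = 7.1.
W^NE = (Σα)·G − ½Σα_i² = 7.1² − ½·18.91 = 40.955.
Planner sets c_i = Σα_j = 7.1 for every i, so G^SO = 3·7.1 = 21.3.
W^SO = (Σα)·G^SO − ½·3·(Σα)² = (3/2)·7.1² = 75.615.
Deadweight loss = W^SO − W^NE = 34.66.

34.66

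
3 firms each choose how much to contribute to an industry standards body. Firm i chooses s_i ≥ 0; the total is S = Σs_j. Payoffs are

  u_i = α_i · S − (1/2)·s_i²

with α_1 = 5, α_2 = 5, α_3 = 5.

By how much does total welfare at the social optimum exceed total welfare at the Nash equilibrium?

150

Firm i's FOC: ∂u_i/∂s_i = α_i − s_i = 0, so s_i* = α_i.
NE contributions = (5, 5, 5); S = 15.
W^NE = (Σα)·S − ½Σα_i² = 15² − ½·75 = 187.5.
Planner sets s_i = Σα_j = 15 for every i, so S^SO = 3·15 = 45.
W^SO = (Σα)·S^SO − ½·3·(Σα)² = (3/2)·15² = 337.5.
Deadweight loss = W^SO − W^NE = 150.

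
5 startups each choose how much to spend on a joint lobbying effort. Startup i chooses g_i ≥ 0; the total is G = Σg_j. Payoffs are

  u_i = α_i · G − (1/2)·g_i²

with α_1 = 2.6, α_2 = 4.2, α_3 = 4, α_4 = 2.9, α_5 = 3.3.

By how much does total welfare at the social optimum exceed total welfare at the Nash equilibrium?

463.35

Startup i's FOC: ∂u_i/∂g_i = α_i − g_i = 0, so g_i* = α_i.
NE contributions = (2.6, 4.2, 4, 2.9, 3.3); G = 17.
W^NE = (Σα)·G − ½Σα_i² = 17² − ½·59.7 = 259.15.
Planner sets g_i = Σα_j = 17 for every i, so G^SO = 5·17 = 85.
W^SO = (Σα)·G^SO − ½·5·(Σα)² = (5/2)·17² = 722.5.
Deadweight loss = W^SO − W^NE = 463.35.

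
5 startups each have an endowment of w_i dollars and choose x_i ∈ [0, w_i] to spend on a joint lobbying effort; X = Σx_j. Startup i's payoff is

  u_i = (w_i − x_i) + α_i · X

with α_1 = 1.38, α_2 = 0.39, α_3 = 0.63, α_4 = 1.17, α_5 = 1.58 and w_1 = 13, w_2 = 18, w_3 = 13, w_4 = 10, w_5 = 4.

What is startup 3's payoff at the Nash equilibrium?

∂u_i/∂x_i = α_i − 1, so startup i contributes w_i if α_i > 1, else 0.
α_i > 1 for i ∈ {1, 4, 5}; NE contributions (13, 0, 0, 10, 4), X = 27.
u_3 = (13 − 0) + 0.63·27 = 30.01.

30.01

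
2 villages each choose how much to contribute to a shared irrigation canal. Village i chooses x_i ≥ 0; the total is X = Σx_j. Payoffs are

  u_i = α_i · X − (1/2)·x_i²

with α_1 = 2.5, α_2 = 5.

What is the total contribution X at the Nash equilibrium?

7.5

Village i's FOC: ∂u_i/∂x_i = α_i − x_i = 0, so x_i* = α_i.
NE contributions = (2.5, 5); X = 7.5.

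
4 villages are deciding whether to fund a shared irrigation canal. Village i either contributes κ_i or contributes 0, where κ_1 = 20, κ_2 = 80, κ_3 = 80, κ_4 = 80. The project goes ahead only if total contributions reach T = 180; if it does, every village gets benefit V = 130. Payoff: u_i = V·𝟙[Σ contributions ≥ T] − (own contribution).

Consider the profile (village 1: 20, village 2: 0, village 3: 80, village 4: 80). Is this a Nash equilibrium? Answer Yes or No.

Yes

Total = 180 ≥ 180: provided.
Village 1 (pledges 20, payoff 110): dropping to 0 → total 160, payoff 0. No gain.
Village 2 (pledges 0, payoff 130): pledging 80 → total 260, payoff 50. No gain.
Village 3 (pledges 80, payoff 50): dropping to 0 → total 100, payoff 0. No gain.
Village 4 (pledges 80, payoff 50): dropping to 0 → total 100, payoff 0. No gain.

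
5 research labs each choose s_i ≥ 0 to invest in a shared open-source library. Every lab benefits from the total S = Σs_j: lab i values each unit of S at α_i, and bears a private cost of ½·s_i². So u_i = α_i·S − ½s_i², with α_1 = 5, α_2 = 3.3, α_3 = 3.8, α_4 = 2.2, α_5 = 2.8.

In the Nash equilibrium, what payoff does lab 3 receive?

Lab i's FOC: ∂u_i/∂s_i = α_i − s_i = 0, so s_i* = α_i.
NE contributions = (5, 3.3, 3.8, 2.2, 2.8); S = 17.1.
u_3 = α_3·S − ½·(s_3)² = 3.8·17.1 − ½·3.8² = 57.76.

57.76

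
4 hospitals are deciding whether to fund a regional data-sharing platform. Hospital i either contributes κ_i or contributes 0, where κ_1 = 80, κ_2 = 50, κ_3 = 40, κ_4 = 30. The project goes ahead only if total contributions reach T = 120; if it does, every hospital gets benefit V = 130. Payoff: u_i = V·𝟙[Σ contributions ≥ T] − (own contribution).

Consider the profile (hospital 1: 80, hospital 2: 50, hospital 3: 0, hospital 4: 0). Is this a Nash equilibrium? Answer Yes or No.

Total = 130 ≥ 120: provided.
Hospital 1 (pledges 80, payoff 50): dropping to 0 → total 50, payoff 0. No gain.
Hospital 2 (pledges 50, payoff 80): dropping to 0 → total 80, payoff 0. No gain.
Hospital 3 (pledges 0, payoff 130): pledging 40 → total 170, payoff 90. No gain.
Hospital 4 (pledges 0, payoff 130): pledging 30 → total 160, payoff 100. No gain.

Yes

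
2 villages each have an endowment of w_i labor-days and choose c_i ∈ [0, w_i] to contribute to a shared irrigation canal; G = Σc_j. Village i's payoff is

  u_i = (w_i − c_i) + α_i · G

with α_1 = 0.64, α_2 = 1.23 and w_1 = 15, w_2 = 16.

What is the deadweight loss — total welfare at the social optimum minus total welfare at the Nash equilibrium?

∂u_i/∂c_i = α_i − 1, so village i contributes w_i if α_i > 1, else 0.
α_i > 1 for i ∈ {2}; NE contributions (0, 16), G = 16.
W^NE = Σw_i − G^NE + (Σα_i)·G^NE = 31 + 0.87·16 = 44.92.
Planner: ∂(Σu_j)/∂c_i = Σα_j − 1 = 0.87 > 0, so everyone contributes w_i; G^SO = 31, W^SO = 31 + 0.87·31 = 57.97.
Deadweight loss = 13.05.

13.05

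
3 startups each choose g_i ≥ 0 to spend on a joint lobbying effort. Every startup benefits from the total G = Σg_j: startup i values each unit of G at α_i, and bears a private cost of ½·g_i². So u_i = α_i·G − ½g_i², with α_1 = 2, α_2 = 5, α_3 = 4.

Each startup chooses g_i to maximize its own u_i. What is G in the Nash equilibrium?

11

Startup i's FOC: ∂u_i/∂g_i = α_i − g_i = 0, so g_i* = α_i.
NE contributions = (2, 5, 4); G = 11.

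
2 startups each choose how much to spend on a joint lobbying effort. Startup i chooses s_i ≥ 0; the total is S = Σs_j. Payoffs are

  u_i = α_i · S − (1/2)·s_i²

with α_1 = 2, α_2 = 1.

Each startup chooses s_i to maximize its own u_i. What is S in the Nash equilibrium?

Startup i's FOC: ∂u_i/∂s_i = α_i − s_i = 0, so s_i* = α_i.
NE contributions = (2, 1); S = 3.

3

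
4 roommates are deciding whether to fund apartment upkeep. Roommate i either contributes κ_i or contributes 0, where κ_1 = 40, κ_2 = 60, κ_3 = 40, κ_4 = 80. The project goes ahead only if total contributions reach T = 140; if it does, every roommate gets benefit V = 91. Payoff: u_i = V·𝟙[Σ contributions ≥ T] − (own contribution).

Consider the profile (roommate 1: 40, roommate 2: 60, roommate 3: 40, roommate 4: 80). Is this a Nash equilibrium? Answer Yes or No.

No

Total = 220 ≥ 140: provided.
Roommate 1 (pledges 40, payoff 51): dropping to 0 → total 180, payoff 91. Profitable deviation.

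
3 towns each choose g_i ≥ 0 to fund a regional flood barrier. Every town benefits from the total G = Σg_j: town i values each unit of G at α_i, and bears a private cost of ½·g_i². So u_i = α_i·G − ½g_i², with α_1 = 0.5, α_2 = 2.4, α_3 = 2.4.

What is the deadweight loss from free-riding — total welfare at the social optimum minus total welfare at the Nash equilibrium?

19.93

Town i's FOC: ∂u_i/∂g_i = α_i − g_i = 0, so g_i* = α_i.
NE contributions = (0.5, 2.4, 2.4); G = 5.3.
W^NE = (Σα)·G − ½Σα_i² = 5.3² − ½·11.77 = 22.205.
Planner sets g_i = Σα_j = 5.3 for every i, so G^SO = 3·5.3 = 15.9.
W^SO = (Σα)·G^SO − ½·3·(Σα)² = (3/2)·5.3² = 42.135.
Deadweight loss = W^SO − W^NE = 19.93.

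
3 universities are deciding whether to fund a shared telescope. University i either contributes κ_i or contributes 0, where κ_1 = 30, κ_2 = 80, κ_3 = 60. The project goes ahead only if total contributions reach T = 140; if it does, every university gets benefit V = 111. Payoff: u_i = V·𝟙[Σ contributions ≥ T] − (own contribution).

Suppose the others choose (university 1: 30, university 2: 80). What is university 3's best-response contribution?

60

Others' total = 110. Contributing 60 brings total to 170 ≥ 140: gain V − κ_3 = 51.
Best response: 60.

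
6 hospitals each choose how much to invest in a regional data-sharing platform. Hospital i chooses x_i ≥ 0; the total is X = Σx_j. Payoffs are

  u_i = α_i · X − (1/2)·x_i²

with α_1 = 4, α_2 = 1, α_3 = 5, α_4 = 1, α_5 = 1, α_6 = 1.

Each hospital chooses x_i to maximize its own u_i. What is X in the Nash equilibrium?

Hospital i's FOC: ∂u_i/∂x_i = α_i − x_i = 0, so x_i* = α_i.
NE contributions = (4, 1, 5, 1, 1, 1); X = 13.

13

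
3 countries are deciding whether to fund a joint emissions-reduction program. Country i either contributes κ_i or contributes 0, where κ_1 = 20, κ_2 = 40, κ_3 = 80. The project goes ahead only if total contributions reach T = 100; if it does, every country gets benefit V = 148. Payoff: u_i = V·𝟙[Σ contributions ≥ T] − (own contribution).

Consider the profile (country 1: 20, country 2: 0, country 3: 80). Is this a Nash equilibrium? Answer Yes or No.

Total = 100 ≥ 100: provided.
Country 1 (pledges 20, payoff 128): dropping to 0 → total 80, payoff 0. No gain.
Country 2 (pledges 0, payoff 148): pledging 40 → total 140, payoff 108. No gain.
Country 3 (pledges 80, payoff 68): dropping to 0 → total 20, payoff 0. No gain.

Yes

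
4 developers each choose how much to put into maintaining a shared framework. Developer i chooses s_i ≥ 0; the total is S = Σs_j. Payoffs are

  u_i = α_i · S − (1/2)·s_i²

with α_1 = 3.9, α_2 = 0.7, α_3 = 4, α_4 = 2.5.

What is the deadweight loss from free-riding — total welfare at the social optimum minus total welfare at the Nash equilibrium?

Developer i's FOC: ∂u_i/∂s_i = α_i − s_i = 0, so s_i* = α_i.
NE contributions = (3.9, 0.7, 4, 2.5); S = 11.1.
W^NE = (Σα)·S − ½Σα_i² = 11.1² − ½·37.95 = 104.235.
Planner sets s_i = Σα_j = 11.1 for every i, so S^SO = 4·11.1 = 44.4.
W^SO = (Σα)·S^SO − ½·4·(Σα)² = (4/2)·11.1² = 246.42.
Deadweight loss = W^SO − W^NE = 142.185.

142.185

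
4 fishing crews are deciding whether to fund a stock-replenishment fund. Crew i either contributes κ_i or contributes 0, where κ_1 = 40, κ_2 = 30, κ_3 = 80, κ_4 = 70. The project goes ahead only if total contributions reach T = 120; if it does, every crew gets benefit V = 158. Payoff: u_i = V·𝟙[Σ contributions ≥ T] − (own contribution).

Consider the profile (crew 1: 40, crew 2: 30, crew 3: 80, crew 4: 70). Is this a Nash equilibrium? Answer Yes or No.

No

Total = 220 ≥ 120: provided.
Crew 1 (pledges 40, payoff 118): dropping to 0 → total 180, payoff 158. Profitable deviation.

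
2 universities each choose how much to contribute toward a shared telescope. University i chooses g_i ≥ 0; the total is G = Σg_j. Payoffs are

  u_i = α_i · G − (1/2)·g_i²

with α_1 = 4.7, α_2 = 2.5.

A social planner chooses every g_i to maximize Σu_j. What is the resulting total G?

14.4

Planner FOC: ∂(Σu_j)/∂g_i = (Σα_j) − g_i = 0, so g_i^SO = Σα_j = 7.2 for every i; G^SO = 14.4.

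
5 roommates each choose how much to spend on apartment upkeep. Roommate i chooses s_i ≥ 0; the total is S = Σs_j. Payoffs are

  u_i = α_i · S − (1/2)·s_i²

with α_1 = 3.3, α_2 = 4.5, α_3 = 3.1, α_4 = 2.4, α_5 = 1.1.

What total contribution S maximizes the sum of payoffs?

Planner FOC: ∂(Σu_j)/∂s_i = (Σα_j) − s_i = 0, so s_i^SO = Σα_j = 14.4 for every i; S^SO = 72.

72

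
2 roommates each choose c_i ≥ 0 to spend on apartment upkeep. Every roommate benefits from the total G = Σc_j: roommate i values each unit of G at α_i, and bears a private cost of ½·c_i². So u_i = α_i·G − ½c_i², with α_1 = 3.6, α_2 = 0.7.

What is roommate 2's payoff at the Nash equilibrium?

2.765

Roommate i's FOC: ∂u_i/∂c_i = α_i − c_i = 0, so c_i* = α_i.
NE contributions = (3.6, 0.7); G = 4.3.
u_2 = α_2·G − ½·(c_2)² = 0.7·4.3 − ½·0.7² = 2.765.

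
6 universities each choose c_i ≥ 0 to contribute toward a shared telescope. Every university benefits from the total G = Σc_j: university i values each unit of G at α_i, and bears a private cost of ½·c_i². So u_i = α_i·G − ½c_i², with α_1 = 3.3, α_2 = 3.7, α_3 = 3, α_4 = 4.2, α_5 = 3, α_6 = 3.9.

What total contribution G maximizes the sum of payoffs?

126.6

Planner FOC: ∂(Σu_j)/∂c_i = (Σα_j) − c_i = 0, so c_i^SO = Σα_j = 21.1 for every i; G^SO = 126.6.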